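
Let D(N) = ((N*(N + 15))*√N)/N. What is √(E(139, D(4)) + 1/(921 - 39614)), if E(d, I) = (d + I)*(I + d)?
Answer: 2*√11726039363557/38693 ≈ 177.00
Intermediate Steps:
D(N) = √N*(15 + N) (D(N) = ((N*(15 + N))*√N)/N = (N^(3/2)*(15 + N))/N = √N*(15 + N))
E(d, I) = (I + d)² (E(d, I) = (I + d)*(I + d) = (I + d)²)
√(E(139, D(4)) + 1/(921 - 39614)) = √((√4*(15 + 4) + 139)² + 1/(921 - 39614)) = √((2*19 + 139)² + 1/(-38693)) = √((38 + 139)² - 1/38693) = √(177² - 1/38693) = √(31329 - 1/38693) = √(1212212996/38693) = 2*√11726039363557/38693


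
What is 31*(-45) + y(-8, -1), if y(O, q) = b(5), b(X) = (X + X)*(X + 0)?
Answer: -1345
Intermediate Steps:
b(X) = 2*X² (b(X) = (2*X)*X = 2*X²)
y(O, q) = 50 (y(O, q) = 2*5² = 2*25 = 50)
31*(-45) + y(-8, -1) = 31*(-45) + 50 = -1395 + 50 = -1345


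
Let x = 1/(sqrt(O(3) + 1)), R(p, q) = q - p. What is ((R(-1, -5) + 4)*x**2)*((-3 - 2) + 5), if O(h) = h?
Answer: 0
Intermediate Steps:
x = 1/2 (x = 1/(sqrt(3 + 1)) = 1/(sqrt(4)) = 1/2 ≈ 0.50000)
((R(-1, -5) + 4)*x**2)*((-3 - 2) + 5) = (((-5 - 1*(-1)) + 4)*(1/2)**2)*((-3 - 2) + 5) = (((-5 + 1) + 4)*(1/4))*(-5 + 5) = ((-4 + 4)*(1/4))*0 = (0*(1/4))*0 = 0*0 = 0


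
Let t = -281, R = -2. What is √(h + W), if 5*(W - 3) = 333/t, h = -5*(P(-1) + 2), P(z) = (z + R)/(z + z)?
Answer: I*√116364910/2810 ≈ 3.8389*I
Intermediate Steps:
P(z) = (-2 + z)/(2*z) (P(z) = (z - 2)/(z + z) = (-2 + z)/((2*z)) = (-2 + z)*(1/(2*z)) = (-2 + z)/(2*z))
h = -35/2 (h = -5*((½)*(-2 - 1)/(-1) + 2) = -5*((½)*(-1)*(-3) + 2) = -5*(3/2 + 2) = -5*7/2 = -35/2 ≈ -17.500)
W = 3882/1405 (W = 3 + (333/(-281))/5 = 3 + (333*(-1/281))/5 = 3 + (⅕)*(-333/281) = 3 - 333/1405 = 3882/1405 ≈ 2.7630)
√(h + W) = √(-35/2 + 3882/1405) = √(-41411/2810) = I*√116364910/2810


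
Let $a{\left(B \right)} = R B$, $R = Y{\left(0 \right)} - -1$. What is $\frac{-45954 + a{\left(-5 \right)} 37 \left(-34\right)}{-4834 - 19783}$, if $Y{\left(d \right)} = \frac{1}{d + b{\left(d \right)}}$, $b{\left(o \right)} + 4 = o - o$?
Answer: $\frac{82473}{49234} \approx 1.6751$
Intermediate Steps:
$b{\left(o \right)} = -4$ ($b{\left(o \right)} = -4 + \left(o - o\right) = -4 + 0 = -4$)
$Y{\left(d \right)} = \frac{1}{-4 + d}$ ($Y{\left(d \right)} = \frac{1}{d - 4} = \frac{1}{-4 + d}$)
$R = \frac{3}{4}$ ($R = \frac{1}{-4 + 0} - -1 = \frac{1}{-4} + 1 = - \frac{1}{4} + 1 = \frac{3}{4} \approx 0.75$)
$a{\left(B \right)} = \frac{3 B}{4}$
$\frac{-45954 + a{\left(-5 \right)} 37 \left(-34\right)}{-4834 - 19783} = \frac{-45954 + \frac{3}{4} \left(-5\right) 37 \left(-34\right)}{-4834 - 19783} = \frac{-45954 + \left(- \frac{15}{4}\right) 37 \left(-34\right)}{-24617} = \left(-45954 - - \frac{9435}{2}\right) \left(- \frac{1}{24617}\right) = \left(-45954 + \frac{9435}{2}\right) \left(- \frac{1}{24617}\right) = \left(- \frac{82473}{2}\right) \left(- \frac{1}{24617}\right) = \frac{82473}{49234}$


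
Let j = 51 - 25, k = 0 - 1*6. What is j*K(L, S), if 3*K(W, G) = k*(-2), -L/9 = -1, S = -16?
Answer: 104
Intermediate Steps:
L = 9 (L = -9*(-1) = 9)
k = -6 (k = 0 - 6 = -6)
K(W, G) = 4 (K(W, G) = (-6*(-2))/3 = (1/3)*12 = 4)
j = 26
j*K(L, S) = 26*4 = 104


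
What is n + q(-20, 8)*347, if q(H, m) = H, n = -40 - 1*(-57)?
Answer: -6923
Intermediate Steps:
n = 17 (n = -40 + 57 = 17)
n + q(-20, 8)*347 = 17 - 20*347 = 17 - 6940 = -6923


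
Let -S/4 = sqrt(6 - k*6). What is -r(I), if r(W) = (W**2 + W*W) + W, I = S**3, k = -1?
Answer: -14155776 + 1536*sqrt(3) ≈ -1.4153e+7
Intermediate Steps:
S = -8*sqrt(3) (S = -4*sqrt(6 - 1*(-1)*6) = -4*sqrt(6 + 1*6) = -4*sqrt(6 + 6) = -8*sqrt(3) ≈ -13.856)
I = -1536*sqrt(3) (I = (-8*sqrt(3))**3 = -1536*sqrt(3) ≈ -2660.4)
r(W) = W + 2*W**2 (r(W) = (W**2 + W**2) + W = 2*W**2 + W = W + 2*W**2)
-r(I) = -(-1536*sqrt(3))*(1 + 2*(-1536*sqrt(3))) = -(-1536*sqrt(3))*(1 - 3072*sqrt(3)) = -(-1536)*sqrt(3)*(1 - 3072*sqrt(3)) = 1536*sqrt(3)*(1 - 3072*sqrt(3))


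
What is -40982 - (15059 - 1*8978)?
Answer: -47063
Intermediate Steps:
-40982 - (15059 - 1*8978) = -40982 - (15059 - 8978) = -40982 - 1*6081 = -40982 - 6081 = -47063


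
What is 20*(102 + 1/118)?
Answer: 120370/59 ≈ 2040.2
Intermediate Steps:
20*(102 + 1/118) = 20*(12037/118) = 120370/59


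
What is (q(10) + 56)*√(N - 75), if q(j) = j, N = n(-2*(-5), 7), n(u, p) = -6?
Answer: 594*I ≈ 594.0*I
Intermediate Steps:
N = -6
(q(10) + 56)*√(N - 75) = (10 + 56)*√(-6 - 75) = 66*√(-81) = 66*(9*I) = 594*I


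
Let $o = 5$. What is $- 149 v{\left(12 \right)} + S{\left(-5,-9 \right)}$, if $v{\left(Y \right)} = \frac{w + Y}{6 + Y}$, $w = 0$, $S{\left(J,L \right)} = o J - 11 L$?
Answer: $- \frac{76}{3} \approx -25.333$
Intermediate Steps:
$S{\left(J,L \right)} = - 11 L + 5 J$ ($S{\left(J,L \right)} = 5 J - 11 L = - 11 L + 5 J$)
$v{\left(Y \right)} = \frac{Y}{6 + Y}$ ($v{\left(Y \right)} = \frac{0 + Y}{6 + Y} = \frac{Y}{6 + Y}$)
$- 149 v{\left(12 \right)} + S{\left(-5,-9 \right)} = - 149 \frac{12}{6 + 12} + \left(\left(-11\right) \left(-9\right) + 5 \left(-5\right)\right) = - 149 \cdot \frac{12}{18} + \left(99 - 25\right) = - 149 \cdot 12 \cdot \frac{1}{18} + 74 = \left(-149\right) \frac{2}{3} + 74 = - \frac{298}{3} + 74 = - \frac{76}{3}$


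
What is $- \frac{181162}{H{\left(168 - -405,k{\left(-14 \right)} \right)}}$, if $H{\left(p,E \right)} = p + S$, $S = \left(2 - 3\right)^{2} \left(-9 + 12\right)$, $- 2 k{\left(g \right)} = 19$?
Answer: $- \frac{90581}{288} \approx -314.52$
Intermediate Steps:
$k{\left(g \right)} = - \frac{19}{2}$ ($k{\left(g \right)} = \left(- \frac{1}{2}\right) 19 = - \frac{19}{2}$)
$S = 3$ ($S = \left(-1\right)^{2} \cdot 3 = 1 \cdot 3 = 3$)
$H{\left(p,E \right)} = 3 + p$ ($H{\left(p,E \right)} = p + 3 = 3 + p$)
$- \frac{181162}{H{\left(168 - -405,k{\left(-14 \right)} \right)}} = - \frac{181162}{3 + \left(168 - -405\right)} = - \frac{181162}{3 + \left(168 + 405\right)} = - \frac{181162}{3 + 573} = - \frac{181162}{576} = \left(-181162\right) \frac{1}{576} = - \frac{90581}{288}$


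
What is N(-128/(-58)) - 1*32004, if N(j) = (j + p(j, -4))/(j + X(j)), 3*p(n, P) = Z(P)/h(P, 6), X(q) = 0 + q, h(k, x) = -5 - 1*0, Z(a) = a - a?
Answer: -64007/2 ≈ -32004.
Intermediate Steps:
Z(a) = 0
h(k, x) = -5 (h(k, x) = -5 + 0 = -5)
X(q) = q
p(n, P) = 0 (p(n, P) = (0/(-5))/3 = (0*(-⅕))/3 = (⅓)*0 = 0)
N(j) = ½ (N(j) = (j + 0)/(j + j) = j/((2*j)) = j*(1/(2*j)) = ½)
N(-128/(-58)) - 1*32004 = ½ - 1*32004 = ½ - 32004 = -64007/2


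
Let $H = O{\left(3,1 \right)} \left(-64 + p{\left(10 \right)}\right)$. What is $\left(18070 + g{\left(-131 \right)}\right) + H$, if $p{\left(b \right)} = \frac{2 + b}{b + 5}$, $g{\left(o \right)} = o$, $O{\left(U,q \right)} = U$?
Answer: $\frac{88747}{5} \approx 17749.0$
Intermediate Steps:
$p{\left(b \right)} = \frac{2 + b}{5 + b}$
$H = - \frac{948}{5}$ ($H = 3 \left(-64 + \frac{2 + 10}{5 + 10}\right) = 3 \left(-64 + \frac{1}{15} \cdot 12\right) = 3 \left(-64 + \frac{4}{5}\right) = 3 \left(- \frac{316}{5}\right) = - \frac{948}{5} \approx -189.6$)
$\left(18070 + g{\left(-131 \right)}\right) + H = \left(18070 - 131\right) - \frac{948}{5} = 17939 - \frac{948}{5} = \frac{88747}{5}$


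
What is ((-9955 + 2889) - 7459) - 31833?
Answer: -46358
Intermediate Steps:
((-9955 + 2889) - 7459) - 31833 = (-7066 - 7459) - 31833 = -14525 - 31833 = -46358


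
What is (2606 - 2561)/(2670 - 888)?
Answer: 5/198 ≈ 0.025253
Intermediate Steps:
(2606 - 2561)/(2670 - 888) = 45/1782 = 45*(1/1782) = 5/198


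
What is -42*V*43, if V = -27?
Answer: 48762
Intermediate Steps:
-42*V*43 = -42*(-27)*43 = 1134*43 = 48762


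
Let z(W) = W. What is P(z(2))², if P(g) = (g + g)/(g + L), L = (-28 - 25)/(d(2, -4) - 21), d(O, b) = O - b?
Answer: 3600/6889 ≈ 0.52257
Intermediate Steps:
L = 53/15 (L = (-28 - 25)/((2 - 1*(-4)) - 21) = -53/((2 + 4) - 21) = -53/(6 - 21) = -53/(-15) = -53*(-1/15) = 53/15 ≈ 3.5333)
P(g) = 2*g/(53/15 + g) (P(g) = (g + g)/(g + 53/15) = (2*g)/(53/15 + g) = 2*g/(53/15 + g))
P(z(2))² = (30*2/(53 + 15*2))² = (30*2/(53 + 30))² = (30*2/83)² = (30*2*(1/83))² = (60/83)² = 3600/6889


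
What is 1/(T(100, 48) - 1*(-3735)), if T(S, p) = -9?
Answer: 1/3726 ≈ 0.00026838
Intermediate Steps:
1/(T(100, 48) - 1*(-3735)) = 1/(-9 - 1*(-3735)) = 1/(-9 + 3735) = 1/3726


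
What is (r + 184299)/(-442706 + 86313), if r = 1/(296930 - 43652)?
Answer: -46678882123/90266506254 ≈ -0.51712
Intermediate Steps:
r = 1/253278 ≈ 3.9482e-6
(r + 184299)/(-442706 + 86313) = (1/253278 + 184299)/(-442706 + 86313) = (46678882123/253278)/(-356393) = (46678882123/253278)*(-1/356393) = -46678882123/90266506254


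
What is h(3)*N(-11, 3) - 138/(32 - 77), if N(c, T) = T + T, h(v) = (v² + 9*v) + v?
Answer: 3556/15 ≈ 237.07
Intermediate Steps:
h(v) = v² + 10*v
N(c, T) = 2*T
h(3)*N(-11, 3) - 138/(32 - 77) = (3*(10 + 3))*(2*3) - 138/(32 - 77) = (3*13)*6 - 138/(-45) = 39*6 - 138*(-1/45) = 234 + 46/15 = 3556/15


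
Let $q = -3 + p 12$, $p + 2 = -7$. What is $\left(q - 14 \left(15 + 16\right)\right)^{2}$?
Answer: $297025$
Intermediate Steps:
$p = -9$ ($p = -2 - 7 = -9$)
$q = -111$ ($q = -3 - 108 = -111$)
$\left(q - 14 \left(15 + 16\right)\right)^{2} = \left(-111 - 14 \left(15 + 16\right)\right)^{2} = \left(-111 - 434\right)^{2} = \left(-545\right)^{2} = 297025$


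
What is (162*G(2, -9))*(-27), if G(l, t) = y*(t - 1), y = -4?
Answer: -174960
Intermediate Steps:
G(l, t) = 4 - 4*t (G(l, t) = -4*(t - 1) = -4*(-1 + t) = 4 - 4*t)
(162*G(2, -9))*(-27) = (162*(4 - 4*(-9)))*(-27) = (162*(4 + 36))*(-27) = (162*40)*(-27) = 6480*(-27) = -174960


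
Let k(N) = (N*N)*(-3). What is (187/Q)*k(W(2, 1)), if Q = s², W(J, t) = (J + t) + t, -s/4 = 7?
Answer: -561/49 ≈ -11.449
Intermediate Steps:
s = -28 (s = -4*7 = -28)
W(J, t) = J + 2*t
Q = 784 (Q = (-28)² = 784)
k(N) = -3*N² (k(N) = N²*(-3) = -3*N²)
(187/Q)*k(W(2, 1)) = (187/784)*(-3*(2 + 2*1)²) = (187*(1/784))*(-3*(2 + 2)²) = 187*(-3*4²)/784 = 187*(-3*16)/784 = (187/784)*(-48) = -561/49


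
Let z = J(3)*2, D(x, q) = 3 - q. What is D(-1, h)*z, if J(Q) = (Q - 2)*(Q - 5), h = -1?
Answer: -16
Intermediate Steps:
J(Q) = (-5 + Q)*(-2 + Q) (J(Q) = (-2 + Q)*(-5 + Q) = (-5 + Q)*(-2 + Q))
z = -4 (z = (10 + 3**2 - 7*3)*2 = (10 + 9 - 21)*2 = -2*2 = -4)
D(-1, h)*z = (3 - 1*(-1))*(-4) = (3 + 1)*(-4) = 4*(-4) = -16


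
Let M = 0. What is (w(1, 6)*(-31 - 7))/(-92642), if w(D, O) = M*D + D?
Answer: 19/46321 ≈ 0.00041018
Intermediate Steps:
w(D, O) = D (w(D, O) = 0*D + D = 0 + D = D)
(w(1, 6)*(-31 - 7))/(-92642) = (1*(-31 - 7))/(-92642) = (1*(-38))*(-1/92642) = -38*(-1/92642) = 19/46321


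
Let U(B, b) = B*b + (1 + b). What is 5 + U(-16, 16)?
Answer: -234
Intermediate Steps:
U(B, b) = 1 + b + B*b
5 + U(-16, 16) = 5 + (1 + 16 - 16*16) = 5 + (1 + 16 - 256) = 5 - 239 = -234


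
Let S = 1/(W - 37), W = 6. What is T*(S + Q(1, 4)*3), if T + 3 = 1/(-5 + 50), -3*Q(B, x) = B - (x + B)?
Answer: -5494/465 ≈ -11.815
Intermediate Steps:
Q(B, x) = x/3 (Q(B, x) = -(B - (x + B))/3 = -(B - (B + x))/3 = -(B + (-B - x))/3 = -(-1)*x/3 = x/3)
T = -134/45 (T = -3 + 1/(-5 + 50) = -3 + 1/45 = -134/45 ≈ -2.9778)
S = -1/31 (S = 1/(6 - 37) = 1/(-31) = -1/31 ≈ -0.032258)
T*(S + Q(1, 4)*3) = -134*(-1/31 + ((⅓)*4)*3)/45 = -134*(-1/31 + (4/3)*3)/45 = -134*(-1/31 + 4)/45 = -134/45*123/31 = -5494/465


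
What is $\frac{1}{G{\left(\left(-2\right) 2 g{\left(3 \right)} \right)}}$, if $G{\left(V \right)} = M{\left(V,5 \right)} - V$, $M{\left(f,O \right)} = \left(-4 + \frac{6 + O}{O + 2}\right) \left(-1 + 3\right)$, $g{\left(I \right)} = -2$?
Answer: $- \frac{7}{90} \approx -0.077778$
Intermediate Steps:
$M{\left(f,O \right)} = -8 + \frac{2 \left(6 + O\right)}{2 + O}$ ($M{\left(f,O \right)} = \left(-4 + \frac{6 + O}{2 + O}\right) 2 = -8 + \frac{2 \left(6 + O\right)}{2 + O}$)
$G{\left(V \right)} = - \frac{34}{7} - V$ ($G{\left(V \right)} = \frac{2 \left(-2 - 15\right)}{2 + 5} - V = \frac{2 \left(-2 - 15\right)}{7} - V = 2 \cdot \frac{1}{7} \left(-17\right) - V = - \frac{34}{7} - V$)
$\frac{1}{G{\left(\left(-2\right) 2 g{\left(3 \right)} \right)}} = \frac{1}{- \frac{34}{7} - \left(-2\right) 2 \left(-2\right)} = \frac{1}{- \frac{34}{7} - \left(-4\right) \left(-2\right)} = \frac{1}{- \frac{34}{7} - 8} = \frac{1}{- \frac{90}{7}} = - \frac{7}{90}$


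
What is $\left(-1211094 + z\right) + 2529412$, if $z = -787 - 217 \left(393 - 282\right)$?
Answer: $1293444$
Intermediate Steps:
$z = -24874$ ($z = -787 - 217 \left(393 - 282\right) = -787 - 24087 = -24874$)
$\left(-1211094 + z\right) + 2529412 = \left(-1211094 - 24874\right) + 2529412 = -1235968 + 2529412 = 1293444$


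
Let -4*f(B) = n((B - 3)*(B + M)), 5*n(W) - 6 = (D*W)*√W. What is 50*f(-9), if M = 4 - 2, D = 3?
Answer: -15 - 1260*√21 ≈ -5789.0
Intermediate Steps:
M = 2
n(W) = 6/5 + 3*W^(3/2)/5 (n(W) = 6/5 + ((3*W)*√W)/5 = 6/5 + (3*W^(3/2))/5 = 6/5 + 3*W^(3/2)/5)
f(B) = -3/10 - 3*((-3 + B)*(2 + B))^(3/2)/20 (f(B) = -(6/5 + 3*((B - 3)*(B + 2))^(3/2)/5)/4 = -(6/5 + 3*((-3 + B)*(2 + B))^(3/2)/5)/4 = -3/10 - 3*((-3 + B)*(2 + B))^(3/2)/20)
50*f(-9) = 50*(-3/10 - 3*(-6 + (-9)² - 1*(-9))^(3/2)/20) = 50*(-3/10 - 3*(-6 + 81 + 9)^(3/2)/20) = 50*(-3/10 - 126*√21/5) = -15 - 1260*√21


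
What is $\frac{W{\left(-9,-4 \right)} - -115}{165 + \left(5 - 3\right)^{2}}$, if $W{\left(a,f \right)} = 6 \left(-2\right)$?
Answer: $\frac{103}{169} \approx 0.60947$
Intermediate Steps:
$W{\left(a,f \right)} = -12$
$\frac{W{\left(-9,-4 \right)} - -115}{165 + \left(5 - 3\right)^{2}} = \frac{-12 - -115}{165 + \left(5 - 3\right)^{2}} = \frac{-12 + 115}{165 + 2^{2}} = \frac{103}{165 + 4} = \frac{103}{169}$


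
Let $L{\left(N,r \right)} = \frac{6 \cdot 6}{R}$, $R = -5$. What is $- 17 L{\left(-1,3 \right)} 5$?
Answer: $612$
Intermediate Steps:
$L{\left(N,r \right)} = - \frac{36}{5}$ ($L{\left(N,r \right)} = \frac{6 \cdot 6}{-5} = 36 \left(- \frac{1}{5}\right) = - \frac{36}{5}$)
$- 17 L{\left(-1,3 \right)} 5 = \left(-17\right) \left(- \frac{36}{5}\right) 5 = \frac{612}{5} \cdot 5 = 612$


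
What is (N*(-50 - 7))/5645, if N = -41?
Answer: 2337/5645 ≈ 0.41399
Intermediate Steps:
(N*(-50 - 7))/5645 = -41*(-50 - 7)/5645 = -41*(-57)*(1/5645) = 2337*(1/5645) = 2337/5645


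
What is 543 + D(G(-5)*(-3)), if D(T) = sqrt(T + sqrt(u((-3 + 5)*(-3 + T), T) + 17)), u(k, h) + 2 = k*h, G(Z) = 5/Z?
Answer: 543 + sqrt(3 + sqrt(15)) ≈ 545.62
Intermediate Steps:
u(k, h) = -2 + h*k (u(k, h) = -2 + k*h = -2 + h*k)
D(T) = sqrt(T + sqrt(15 + T*(-6 + 2*T))) (D(T) = sqrt(T + sqrt((-2 + T*((-3 + 5)*(-3 + T))) + 17)) = sqrt(T + sqrt((-2 + T*(2*(-3 + T))) + 17)) = sqrt(T + sqrt((-2 + T*(-6 + 2*T)) + 17)) = sqrt(T + sqrt(15 + T*(-6 + 2*T))))
543 + D(G(-5)*(-3)) = 543 + sqrt((5/(-5))*(-3) + sqrt(15 + 2*((5/(-5))*(-3))*(-3 + (5/(-5))*(-3)))) = 543 + sqrt((5*(-1/5))*(-3) + sqrt(15 + 2*((5*(-1/5))*(-3))*(-3 + (5*(-1/5))*(-3)))) = 543 + sqrt(-1*(-3) + sqrt(15 + 2*(-1*(-3))*(-3 - 1*(-3)))) = 543 + sqrt(3 + sqrt(15 + 2*3*(-3 + 3))) = 543 + sqrt(3 + sqrt(15 + 2*3*0)) = 543 + sqrt(3 + sqrt(15 + 0)) = 543 + sqrt(3 + sqrt(15))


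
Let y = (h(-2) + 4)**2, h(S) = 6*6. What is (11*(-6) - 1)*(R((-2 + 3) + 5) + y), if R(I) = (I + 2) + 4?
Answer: -108004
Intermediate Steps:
h(S) = 36
y = 1600 (y = (36 + 4)**2 = 40**2 = 1600)
R(I) = 6 + I (R(I) = (2 + I) + 4 = 6 + I)
(11*(-6) - 1)*(R((-2 + 3) + 5) + y) = (11*(-6) - 1)*((6 + ((-2 + 3) + 5)) + 1600) = (-66 - 1)*((6 + (1 + 5)) + 1600) = -67*((6 + 6) + 1600) = -67*(12 + 1600) = -67*1612 = -108004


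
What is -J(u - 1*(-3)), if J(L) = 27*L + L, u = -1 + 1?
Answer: -84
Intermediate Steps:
u = 0
J(L) = 28*L
-J(u - 1*(-3)) = -28*(0 - 1*(-3)) = -28*(0 + 3) = -28*3 = -1*84 = -84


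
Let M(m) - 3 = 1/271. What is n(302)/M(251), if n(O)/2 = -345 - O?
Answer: -175337/407 ≈ -430.80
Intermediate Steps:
n(O) = -690 - 2*O (n(O) = 2*(-345 - O) = -690 - 2*O)
M(m) = 814/271 (M(m) = 3 + 1/271 = 814/271)
n(302)/M(251) = (-690 - 2*302)/(814/271) = (-690 - 604)*(271/814) = -1294*271/814 = -175337/407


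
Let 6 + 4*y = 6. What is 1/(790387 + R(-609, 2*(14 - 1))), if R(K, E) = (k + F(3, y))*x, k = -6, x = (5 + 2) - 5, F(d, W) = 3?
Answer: 1/790381 ≈ 1.2652e-6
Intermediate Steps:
y = 0 (y = -3/2 + (¼)*6 = -3/2 + 3/2 = 0)
x = 2 (x = 7 - 5 = 2)
R(K, E) = -6 (R(K, E) = (-6 + 3)*2 = -3*2 = -6)
1/(790387 + R(-609, 2*(14 - 1))) = 1/(790387 - 6) = 1/790381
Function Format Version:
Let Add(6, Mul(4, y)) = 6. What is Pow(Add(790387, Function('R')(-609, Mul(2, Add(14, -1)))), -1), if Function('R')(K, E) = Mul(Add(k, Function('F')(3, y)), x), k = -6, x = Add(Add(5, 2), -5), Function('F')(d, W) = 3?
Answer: Rational(1, 790381) ≈ 1.2652e-6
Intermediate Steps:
y = 0 (y = Add(Rational(-3, 2), Mul(Rational(1, 4), 6)) = Add(Rational(-3, 2), Rational(3, 2)) = 0)
x = 2 (x = Add(7, -5) = 2)
Function('R')(K, E) = -6 (Function('R')(K, E) = Mul(Add(-6, 3), 2) = Mul(-3, 2) = -6)
Pow(Add(790387, Function('R')(-609, Mul(2, Add(14, -1)))), -1) = Pow(Add(790387, -6), -1) = Pow(790381, -1) = Rational(1, 790381)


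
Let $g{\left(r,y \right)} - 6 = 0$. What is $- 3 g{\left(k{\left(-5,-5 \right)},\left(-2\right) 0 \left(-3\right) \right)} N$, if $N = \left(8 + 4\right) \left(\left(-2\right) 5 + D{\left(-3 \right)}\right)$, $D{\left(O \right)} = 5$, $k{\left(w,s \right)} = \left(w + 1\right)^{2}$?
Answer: $1080$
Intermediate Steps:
$k{\left(w,s \right)} = \left(1 + w\right)^{2}$
$g{\left(r,y \right)} = 6$ ($g{\left(r,y \right)} = 6 + 0 = 6$)
$N = -60$ ($N = \left(8 + 4\right) \left(\left(-2\right) 5 + 5\right) = 12 \left(-10 + 5\right) = 12 \left(-5\right) = -60$)
$- 3 g{\left(k{\left(-5,-5 \right)},\left(-2\right) 0 \left(-3\right) \right)} N = \left(-3\right) 6 \left(-60\right) = \left(-18\right) \left(-60\right) = 1080$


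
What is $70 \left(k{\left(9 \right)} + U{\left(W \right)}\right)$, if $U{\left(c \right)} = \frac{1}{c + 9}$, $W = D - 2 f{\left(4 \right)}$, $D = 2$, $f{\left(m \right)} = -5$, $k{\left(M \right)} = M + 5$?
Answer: $\frac{2950}{3} \approx 983.33$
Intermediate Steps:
$k{\left(M \right)} = 5 + M$
$W = 12$ ($W = 2 - -10 = 2 + 10 = 12$)
$U{\left(c \right)} = \frac{1}{9 + c}$
$70 \left(k{\left(9 \right)} + U{\left(W \right)}\right) = 70 \left(\left(5 + 9\right) + \frac{1}{9 + 12}\right) = 70 \left(14 + \frac{1}{21}\right) = 70 \cdot \frac{295}{21} = \frac{2950}{3}$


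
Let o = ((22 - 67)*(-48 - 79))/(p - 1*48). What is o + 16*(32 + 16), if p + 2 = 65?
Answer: 1149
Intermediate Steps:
p = 63 (p = -2 + 65 = 63)
o = 381 (o = ((22 - 67)*(-48 - 79))/(63 - 1*48) = (-45*(-127))/(63 - 48) = 5715/15 = 5715*(1/15) = 381)
o + 16*(32 + 16) = 381 + 16*(32 + 16) = 381 + 16*48 = 381 + 768 = 1149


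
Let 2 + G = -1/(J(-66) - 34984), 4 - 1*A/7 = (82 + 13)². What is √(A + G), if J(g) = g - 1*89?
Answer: I*√77973184836690/35139 ≈ 251.29*I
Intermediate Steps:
J(g) = -89 + g (J(g) = g - 89 = -89 + g)
A = -63147 (A = 28 - 7*(82 + 13)² = 28 - 7*95² = 28 - 7*9025 = 28 - 63175 = -63147)
G = -70277/35139 (G = -2 - 1/((-89 - 66) - 34984) = -2 - 1/(-155 - 34984) = -2 - 1/(-35139) = -2 - 1*(-1/35139) = -2 + 1/35139 = -70277/35139 ≈ -2.0000)
√(A + G) = √(-63147 - 70277/35139) = √(-2218992710/35139) = I*√77973184836690/35139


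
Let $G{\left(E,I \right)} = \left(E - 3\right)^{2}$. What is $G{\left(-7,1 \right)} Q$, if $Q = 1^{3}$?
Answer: $100$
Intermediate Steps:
$Q = 1$
$G{\left(E,I \right)} = \left(-3 + E\right)^{2}$
$G{\left(-7,1 \right)} Q = \left(-3 - 7\right)^{2} \cdot 1 = \left(-10\right)^{2} \cdot 1 = 100 \cdot 1 = 100$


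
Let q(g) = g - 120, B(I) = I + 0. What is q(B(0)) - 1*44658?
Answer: -44778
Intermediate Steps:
B(I) = I
q(g) = -120 + g
q(B(0)) - 1*44658 = (-120 + 0) - 1*44658 = -120 - 44658 = -44778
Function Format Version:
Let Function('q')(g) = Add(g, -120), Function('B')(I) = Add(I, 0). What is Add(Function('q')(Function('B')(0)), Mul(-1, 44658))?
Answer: -44778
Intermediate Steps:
Function('B')(I) = I
Function('q')(g) = Add(-120, g)
Add(Function('q')(Function('B')(0)), Mul(-1, 44658)) = Add(Add(-120, 0), Mul(-1, 44658)) = Add(-120, -44658) = -44778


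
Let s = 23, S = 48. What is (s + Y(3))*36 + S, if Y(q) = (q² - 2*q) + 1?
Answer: 1020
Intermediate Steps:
Y(q) = 1 + q² - 2*q
(s + Y(3))*36 + S = (23 + (1 + 3² - 2*3))*36 + 48 = (23 + (1 + 9 - 6))*36 + 48 = (23 + 4)*36 + 48 = 27*36 + 48 = 972 + 48 = 1020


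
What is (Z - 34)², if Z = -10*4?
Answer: 5476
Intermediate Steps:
Z = -40
(Z - 34)² = (-40 - 34)² = (-74)² = 5476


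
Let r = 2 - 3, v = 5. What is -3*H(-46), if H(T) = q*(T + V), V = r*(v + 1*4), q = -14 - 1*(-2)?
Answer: -1980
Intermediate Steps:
q = -12 (q = -14 + 2 = -12)
r = -1
V = -9 (V = -(5 + 1*4) = -(5 + 4) = -1*9 = -9)
H(T) = 108 - 12*T (H(T) = -12*(T - 9) = -12*(-9 + T) = 108 - 12*T)
-3*H(-46) = -3*(108 - 12*(-46)) = -3*(108 + 552) = -3*660 = -1980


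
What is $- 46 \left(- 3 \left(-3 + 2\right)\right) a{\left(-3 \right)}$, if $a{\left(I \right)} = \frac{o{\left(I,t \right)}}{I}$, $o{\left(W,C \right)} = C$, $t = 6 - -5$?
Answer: $506$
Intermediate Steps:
$t = 11$ ($t = 6 + 5 = 11$)
$a{\left(I \right)} = \frac{11}{I}$
$- 46 \left(- 3 \left(-3 + 2\right)\right) a{\left(-3 \right)} = - 46 \left(- 3 \left(-3 + 2\right)\right) \frac{11}{-3} = - 46 \left(\left(-3\right) \left(-1\right)\right) 11 \left(- \frac{1}{3}\right) = \left(-46\right) 3 \left(- \frac{11}{3}\right) = \left(-138\right) \left(- \frac{11}{3}\right) = 506$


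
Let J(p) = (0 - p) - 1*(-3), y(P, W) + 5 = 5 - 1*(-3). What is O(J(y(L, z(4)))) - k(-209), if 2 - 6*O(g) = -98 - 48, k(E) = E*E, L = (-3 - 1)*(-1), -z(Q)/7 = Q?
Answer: -130969/3 ≈ -43656.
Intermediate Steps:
z(Q) = -7*Q
L = 4 (L = -4*(-1) = 4)
y(P, W) = 3 (y(P, W) = -5 + (5 - 1*(-3)) = -5 + (5 + 3) = -5 + 8 = 3)
k(E) = E²
J(p) = 3 - p (J(p) = -p + 3 = 3 - p)
O(g) = 74/3 (O(g) = ⅓ - (-98 - 48)/6 = ⅓ - ⅙*(-146) = ⅓ + 73/3 = 74/3)
O(J(y(L, z(4)))) - k(-209) = 74/3 - 1*(-209)² = 74/3 - 1*43681 = 74/3 - 43681 = -130969/3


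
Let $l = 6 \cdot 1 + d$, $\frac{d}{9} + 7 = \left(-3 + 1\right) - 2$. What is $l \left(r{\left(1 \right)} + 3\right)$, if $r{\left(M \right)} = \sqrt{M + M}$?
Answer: $-279 - 93 \sqrt{2} \approx -410.52$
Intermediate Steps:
$d = -99$ ($d = -63 + 9 \left(\left(-3 + 1\right) - 2\right) = -63 + 9 \left(-2 - 2\right) = -63 + 9 \left(-4\right) = -63 - 36 = -99$)
$r{\left(M \right)} = \sqrt{2} \sqrt{M}$ ($r{\left(M \right)} = \sqrt{2 M} = \sqrt{2} \sqrt{M}$)
$l = -93$ ($l = 6 \cdot 1 - 99 = 6 - 99 = -93$)
$l \left(r{\left(1 \right)} + 3\right) = - 93 \left(\sqrt{2} \sqrt{1} + 3\right) = - 93 \left(\sqrt{2} \cdot 1 + 3\right) = - 93 \left(\sqrt{2} + 3\right) = - 93 \left(3 + \sqrt{2}\right) = -279 - 93 \sqrt{2}$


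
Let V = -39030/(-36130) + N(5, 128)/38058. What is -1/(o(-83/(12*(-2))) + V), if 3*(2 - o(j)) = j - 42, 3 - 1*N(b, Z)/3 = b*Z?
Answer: -1650042648/26198181043 ≈ -0.062983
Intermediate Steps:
N(b, Z) = 9 - 3*Z*b (N(b, Z) = 9 - 3*b*Z = 9 - 3*Z*b)
o(j) = 16 - j/3 (o(j) = 2 - (j - 42)/3 = 2 - (-42 + j)/3 = 2 + (14 - j/3) = 16 - j/3)
V = 47211977/45834518 (V = -39030/(-36130) + (9 - 3*128*5)/38058 = -39030*(-1/36130) + (9 - 1920)*(1/38058) = 3903/3613 - 1911*1/38058 = 3903/3613 - 637/12686 = 47211977/45834518 ≈ 1.0301)
-1/(o(-83/(12*(-2))) + V) = -1/((16 - (-83)/(3*(12*(-2)))) + 47211977/45834518) = -1/((16 - (-83)/(3*(-24))) + 47211977/45834518) = -1/((16 - (-83)*(-1)/(3*24)) + 47211977/45834518) = -1/((16 - 1/3*83/24) + 47211977/45834518) = -1/((16 - 83/72) + 47211977/45834518) = -1/(1069/72 + 47211977/45834518) = -1/26198181043/1650042648 = -1*1650042648/26198181043 = -1650042648/26198181043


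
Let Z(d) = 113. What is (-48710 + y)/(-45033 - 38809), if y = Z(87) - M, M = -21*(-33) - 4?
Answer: 24643/41921 ≈ 0.58784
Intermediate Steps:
M = 689 (M = 693 - 4 = 689)
y = -576 (y = 113 - 1*689 = 113 - 689 = -576)
(-48710 + y)/(-45033 - 38809) = (-48710 - 576)/(-45033 - 38809) = -49286/(-83842) = -49286*(-1/83842) = 24643/41921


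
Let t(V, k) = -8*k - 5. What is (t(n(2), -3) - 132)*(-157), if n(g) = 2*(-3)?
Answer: 17741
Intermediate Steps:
n(g) = -6
t(V, k) = -5 - 8*k
(t(n(2), -3) - 132)*(-157) = ((-5 - 8*(-3)) - 132)*(-157) = ((-5 + 24) - 132)*(-157) = (19 - 132)*(-157) = -113*(-157) = 17741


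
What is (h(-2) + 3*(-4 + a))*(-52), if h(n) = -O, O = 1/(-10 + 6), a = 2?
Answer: 299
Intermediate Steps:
O = -¼ (O = 1/(-4) = -¼ ≈ -0.25000)
h(n) = ¼ (h(n) = -1*(-¼) = ¼)
(h(-2) + 3*(-4 + a))*(-52) = (¼ + 3*(-4 + 2))*(-52) = (¼ + 3*(-2))*(-52) = (¼ - 6)*(-52) = -23/4*(-52) = 299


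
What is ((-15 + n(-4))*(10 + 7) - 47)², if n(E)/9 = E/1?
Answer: 835396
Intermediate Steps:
n(E) = 9*E (n(E) = 9*(E/1) = 9*(E*1) = 9*E)
((-15 + n(-4))*(10 + 7) - 47)² = ((-15 + 9*(-4))*(10 + 7) - 47)² = ((-15 - 36)*17 - 47)² = (-51*17 - 47)² = (-867 - 47)² = (-914)² = 835396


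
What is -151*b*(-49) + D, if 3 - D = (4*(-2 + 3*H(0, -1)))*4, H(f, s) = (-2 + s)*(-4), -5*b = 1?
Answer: -10104/5 ≈ -2020.8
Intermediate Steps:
b = -1/5 (b = -1/5*1 = -1/5 ≈ -0.20000)
H(f, s) = 8 - 4*s
D = -541 (D = 3 - 4*(-2 + 3*(8 - 4*(-1)))*4 = 3 - 4*(-2 + 3*(8 + 4))*4 = 3 - 4*(-2 + 3*12)*4 = 3 - 4*(-2 + 36)*4 = 3 - 4*34*4 = 3 - 136*4 = 3 - 1*544 = 3 - 544 = -541)
-151*b*(-49) + D = -(-151)*(-49)/5 - 541 = -151*49/5 - 541 = -7399/5 - 541 = -10104/5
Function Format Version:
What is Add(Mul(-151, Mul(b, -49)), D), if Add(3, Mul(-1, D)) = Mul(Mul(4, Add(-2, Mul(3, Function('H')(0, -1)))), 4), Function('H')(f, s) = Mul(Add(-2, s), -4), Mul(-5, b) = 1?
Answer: Rational(-10104, 5) ≈ -2020.8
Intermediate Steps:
b = Rational(-1, 5) (b = Mul(Rational(-1, 5), 1) = Rational(-1, 5) ≈ -0.20000)
Function('H')(f, s) = Add(8, Mul(-4, s))
D = -541 (D = Add(3, Mul(-1, Mul(Mul(4, Add(-2, Mul(3, Add(8, Mul(-4, -1))))), 4))) = Add(3, Mul(-1, Mul(Mul(4, Add(-2, Mul(3, Add(8, 4)))), 4))) = Add(3, Mul(-1, Mul(Mul(4, Add(-2, Mul(3, 12))), 4))) = Add(3, Mul(-1, Mul(Mul(4, Add(-2, 36)), 4))) = Add(3, Mul(-1, Mul(Mul(4, 34), 4))) = Add(3, Mul(-1, Mul(136, 4))) = Add(3, Mul(-1, 544)) = Add(3, -544) = -541)
Add(Mul(-151, Mul(b, -49)), D) = Add(Mul(-151, Mul(Rational(-1, 5), -49)), -541) = Add(Mul(-151, Rational(49, 5)), -541) = Add(Rational(-7399, 5), -541) = Rational(-10104, 5)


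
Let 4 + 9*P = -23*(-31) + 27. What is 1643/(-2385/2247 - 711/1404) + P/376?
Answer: -81188441144/77489793 ≈ -1047.7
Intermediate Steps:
P = 736/9 (P = -4/9 + (-23*(-31) + 27)/9 = -4/9 + (713 + 27)/9 = -4/9 + (⅑)*740 = -4/9 + 740/9 = 736/9 ≈ 81.778)
1643/(-2385/2247 - 711/1404) + P/376 = 1643/(-2385/2247 - 711/1404) + (736/9)/376 = 1643/(-2385*1/2247 - 711*1/1404) + (736/9)*(1/376) = 1643/(-795/749 - 79/156) + 92/423 = 1643/(-183191/116844) + 92/423 = 1643*(-116844/183191) + 92/423 = -191974692/183191 + 92/423 = -81188441144/77489793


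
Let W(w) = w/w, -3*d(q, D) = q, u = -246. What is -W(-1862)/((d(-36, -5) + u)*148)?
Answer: 1/34632 ≈ 2.8875e-5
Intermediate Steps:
d(q, D) = -q/3
W(w) = 1
-W(-1862)/((d(-36, -5) + u)*148) = -1/((-1/3*(-36) - 246)*148) = -1/((12 - 246)*148) = -1/((-234*148)) = -1/(-34632) = -(-1)/34632 = -1*(-1/34632) = 1/34632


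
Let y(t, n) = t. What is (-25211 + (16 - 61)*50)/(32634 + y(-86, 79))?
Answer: -27461/32548 ≈ -0.84371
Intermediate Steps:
(-25211 + (16 - 61)*50)/(32634 + y(-86, 79)) = (-25211 + (16 - 61)*50)/(32634 - 86) = (-25211 - 45*50)/32548 = (-25211 - 2250)*(1/32548) = -27461*1/32548 = -27461/32548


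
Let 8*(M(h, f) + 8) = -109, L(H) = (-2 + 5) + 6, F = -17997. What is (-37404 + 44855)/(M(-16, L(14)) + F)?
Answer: -59608/144149 ≈ -0.41352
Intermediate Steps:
L(H) = 9 (L(H) = 3 + 6 = 9)
M(h, f) = -173/8 (M(h, f) = -8 + (⅛)*(-109) = -8 - 109/8 = -173/8)
(-37404 + 44855)/(M(-16, L(14)) + F) = (-37404 + 44855)/(-173/8 - 17997) = 7451/(-144149/8) = 7451*(-8/144149) = -59608/144149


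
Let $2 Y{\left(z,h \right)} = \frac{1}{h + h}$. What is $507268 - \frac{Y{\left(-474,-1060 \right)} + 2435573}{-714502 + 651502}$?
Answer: $\frac{135511754989519}{267120000} \approx 5.0731 \cdot 10^{5}$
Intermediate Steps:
$Y{\left(z,h \right)} = \frac{1}{4 h}$ ($Y{\left(z,h \right)} = \frac{1}{2 \left(h + h\right)} = \frac{1}{2 \cdot 2 h} = \frac{\frac{1}{2} \frac{1}{h}}{2} = \frac{1}{4 h}$)
$507268 - \frac{Y{\left(-474,-1060 \right)} + 2435573}{-714502 + 651502} = 507268 - \frac{\frac{1}{4 \left(-1060\right)} + 2435573}{-714502 + 651502} = 507268 - \frac{\frac{1}{4} \left(- \frac{1}{1060}\right) + 2435573}{-63000} = 507268 - \left(- \frac{1}{4240} + 2435573\right) \left(- \frac{1}{63000}\right) = 507268 - \frac{10326829519}{4240} \left(- \frac{1}{63000}\right) = 507268 - - \frac{10326829519}{267120000} = 507268 + \frac{10326829519}{267120000} = \frac{135511754989519}{267120000}$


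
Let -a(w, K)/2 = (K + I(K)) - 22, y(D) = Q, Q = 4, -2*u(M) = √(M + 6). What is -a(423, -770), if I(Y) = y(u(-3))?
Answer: -1576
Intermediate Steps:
u(M) = -√(6 + M)/2 (u(M) = -√(M + 6)/2 = -√(6 + M)/2)
y(D) = 4
I(Y) = 4
a(w, K) = 36 - 2*K (a(w, K) = -2*((K + 4) - 22) = -2*((4 + K) - 22) = -2*(-18 + K) = 36 - 2*K)
-a(423, -770) = -(36 - 2*(-770)) = -(36 + 1540) = -1*1576 = -1576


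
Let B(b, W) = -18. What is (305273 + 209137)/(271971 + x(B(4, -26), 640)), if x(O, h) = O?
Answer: 171470/90651 ≈ 1.8915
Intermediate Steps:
(305273 + 209137)/(271971 + x(B(4, -26), 640)) = (305273 + 209137)/(271971 - 18) = 514410/271953 = 514410*(1/271953) = 171470/90651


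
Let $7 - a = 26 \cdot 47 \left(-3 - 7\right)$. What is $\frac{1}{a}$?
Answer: $\frac{1}{12227} \approx 8.1786 \cdot 10^{-5}$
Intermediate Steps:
$a = 12227$ ($a = 7 - 26 \cdot 47 \left(-3 - 7\right) = 7 - 1222 \left(-10\right) = 7 - -12220 = 7 + 12220 = 12227$)
$\frac{1}{a} = \frac{1}{12227}$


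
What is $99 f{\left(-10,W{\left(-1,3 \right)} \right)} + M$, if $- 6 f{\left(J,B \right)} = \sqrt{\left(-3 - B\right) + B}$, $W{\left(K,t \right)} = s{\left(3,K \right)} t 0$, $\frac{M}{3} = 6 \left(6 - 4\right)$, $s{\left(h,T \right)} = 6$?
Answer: $36 - \frac{33 i \sqrt{3}}{2} \approx 36.0 - 28.579 i$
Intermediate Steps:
$M = 36$ ($M = 3 \cdot 6 \left(6 - 4\right) = 3 \cdot 6 \cdot 2 = 3 \cdot 12 = 36$)
$W{\left(K,t \right)} = 0$ ($W{\left(K,t \right)} = 6 t 0 = 0$)
$f{\left(J,B \right)} = - \frac{i \sqrt{3}}{6}$ ($f{\left(J,B \right)} = - \frac{\sqrt{\left(-3 - B\right) + B}}{6} = - \frac{\sqrt{-3}}{6} = - \frac{i \sqrt{3}}{6}$)
$99 f{\left(-10,W{\left(-1,3 \right)} \right)} + M = 99 \left(- \frac{i \sqrt{3}}{6}\right) + 36 = - \frac{33 i \sqrt{3}}{2} + 36 = 36 - \frac{33 i \sqrt{3}}{2}$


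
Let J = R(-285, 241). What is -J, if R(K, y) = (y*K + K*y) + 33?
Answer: 137337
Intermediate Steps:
R(K, y) = 33 + 2*K*y (R(K, y) = (K*y + K*y) + 33 = 2*K*y + 33 = 33 + 2*K*y)
J = -137337 (J = 33 + 2*(-285)*241 = 33 - 137370 = -137337)
-J = -1*(-137337) = 137337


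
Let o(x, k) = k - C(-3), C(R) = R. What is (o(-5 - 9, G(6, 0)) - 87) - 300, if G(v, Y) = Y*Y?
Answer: -384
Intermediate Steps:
G(v, Y) = Y²
o(x, k) = 3 + k (o(x, k) = k - 1*(-3) = k + 3 = 3 + k)
(o(-5 - 9, G(6, 0)) - 87) - 300 = ((3 + 0²) - 87) - 300 = ((3 + 0) - 87) - 300 = (3 - 87) - 300 = -84 - 300 = -384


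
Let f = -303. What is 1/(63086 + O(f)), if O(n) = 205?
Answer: 1/63291 ≈ 1.5800e-5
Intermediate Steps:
1/(63086 + O(f)) = 1/(63086 + 205) = 1/63291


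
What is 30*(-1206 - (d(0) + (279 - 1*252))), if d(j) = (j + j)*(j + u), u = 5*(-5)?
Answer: -36990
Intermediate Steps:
u = -25
d(j) = 2*j*(-25 + j) (d(j) = (j + j)*(j - 25) = (2*j)*(-25 + j) = 2*j*(-25 + j))
30*(-1206 - (d(0) + (279 - 1*252))) = 30*(-1206 - (2*0*(-25 + 0) + (279 - 1*252))) = 30*(-1206 - (2*0*(-25) + (279 - 252))) = 30*(-1206 - (0 + 27)) = 30*(-1206 - 1*27) = 30*(-1206 - 27) = 30*(-1233) = -36990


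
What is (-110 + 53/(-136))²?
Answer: 225390169/18496 ≈ 12186.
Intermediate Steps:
(-110 + 53/(-136))² = (-110 + 53*(-1/136))² = (-110 - 53/136)² = (-15013/136)² = 225390169/18496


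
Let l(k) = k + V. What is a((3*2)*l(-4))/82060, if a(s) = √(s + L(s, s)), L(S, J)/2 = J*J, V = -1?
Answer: √1770/82060 ≈ 0.00051269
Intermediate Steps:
l(k) = -1 + k (l(k) = k - 1 = -1 + k)
L(S, J) = 2*J² (L(S, J) = 2*(J*J) = 2*J²)
a(s) = √(s + 2*s²)
a((3*2)*l(-4))/82060 = √(((3*2)*(-1 - 4))*(1 + 2*((3*2)*(-1 - 4))))/82060 = √((6*(-5))*(1 + 2*(6*(-5))))*(1/82060) = √(-30*(1 + 2*(-30)))*(1/82060) = √(-30*(1 - 60))*(1/82060) = √(-30*(-59))*(1/82060) = √1770*(1/82060) = √1770/82060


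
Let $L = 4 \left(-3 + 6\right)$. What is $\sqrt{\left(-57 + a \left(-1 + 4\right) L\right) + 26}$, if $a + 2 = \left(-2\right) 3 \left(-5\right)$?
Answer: $\sqrt{977} \approx 31.257$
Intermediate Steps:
$L = 12$ ($L = 4 \cdot 3 = 12$)
$a = 28$ ($a = -2 + \left(-2\right) 3 \left(-5\right) = -2 - -30 = -2 + 30 = 28$)
$\sqrt{\left(-57 + a \left(-1 + 4\right) L\right) + 26} = \sqrt{\left(-57 + 28 \left(-1 + 4\right) 12\right) + 26} = \sqrt{\left(-57 + 28 \cdot 3 \cdot 12\right) + 26} = \sqrt{\left(-57 + 28 \cdot 36\right) + 26} = \sqrt{\left(-57 + 1008\right) + 26} = \sqrt{951 + 26} = \sqrt{977}$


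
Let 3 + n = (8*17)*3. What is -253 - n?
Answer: -658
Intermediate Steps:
n = 405 (n = -3 + (8*17)*3 = -3 + 136*3 = -3 + 408 = 405)
-253 - n = -253 - 1*405 = -253 - 405 = -658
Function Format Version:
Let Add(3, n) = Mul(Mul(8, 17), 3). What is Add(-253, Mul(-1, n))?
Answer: -658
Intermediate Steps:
n = 405 (n = Add(-3, Mul(Mul(8, 17), 3)) = Add(-3, Mul(136, 3)) = Add(-3, 408) = 405)
Add(-253, Mul(-1, n)) = Add(-253, Mul(-1, 405)) = Add(-253, -405) = -658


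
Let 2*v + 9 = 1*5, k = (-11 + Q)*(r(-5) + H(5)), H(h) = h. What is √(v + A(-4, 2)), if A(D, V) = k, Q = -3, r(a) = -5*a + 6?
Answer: I*√506 ≈ 22.494*I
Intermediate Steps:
r(a) = 6 - 5*a
k = -504 (k = (-11 - 3)*((6 - 5*(-5)) + 5) = -14*((6 + 25) + 5) = -14*(31 + 5) = -14*36 = -504)
A(D, V) = -504
v = -2 (v = -9/2 + (1*5)/2 = -9/2 + (½)*5 = -9/2 + 5/2 = -2)
√(v + A(-4, 2)) = √(-2 - 504) = √(-506) = I*√506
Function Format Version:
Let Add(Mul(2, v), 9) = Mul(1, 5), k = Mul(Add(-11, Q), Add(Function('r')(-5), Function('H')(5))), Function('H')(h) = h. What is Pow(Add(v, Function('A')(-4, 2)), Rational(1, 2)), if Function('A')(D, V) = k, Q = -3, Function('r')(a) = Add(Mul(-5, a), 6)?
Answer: Mul(I, Pow(506, Rational(1, 2))) ≈ Mul(22.494, I)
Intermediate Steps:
Function('r')(a) = Add(6, Mul(-5, a))
k = -504 (k = Mul(Add(-11, -3), Add(Add(6, Mul(-5, -5)), 5)) = Mul(-14, Add(Add(6, 25), 5)) = Mul(-14, Add(31, 5)) = Mul(-14, 36) = -504)
Function('A')(D, V) = -504
v = -2 (v = Add(Rational(-9, 2), Mul(Rational(1, 2), Mul(1, 5))) = Add(Rational(-9, 2), Mul(Rational(1, 2), 5)) = Add(Rational(-9, 2), Rational(5, 2)) = -2)
Pow(Add(v, Function('A')(-4, 2)), Rational(1, 2)) = Pow(Add(-2, -504), Rational(1, 2)) = Pow(-506, Rational(1, 2)) = Mul(I, Pow(506, Rational(1, 2)))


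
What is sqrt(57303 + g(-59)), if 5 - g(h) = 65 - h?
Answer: 4*sqrt(3574) ≈ 239.13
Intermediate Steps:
g(h) = -60 + h (g(h) = 5 - (65 - h) = 5 + (-65 + h) = -60 + h)
sqrt(57303 + g(-59)) = sqrt(57303 + (-60 - 59)) = sqrt(57303 - 119) = sqrt(57184) = 4*sqrt(3574)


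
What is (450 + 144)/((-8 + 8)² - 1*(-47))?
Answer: 594/47 ≈ 12.638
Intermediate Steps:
(450 + 144)/((-8 + 8)² - 1*(-47)) = 594/(0² + 47) = 594/(0 + 47) = 594/47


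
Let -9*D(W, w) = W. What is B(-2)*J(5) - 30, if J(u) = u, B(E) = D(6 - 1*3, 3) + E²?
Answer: -35/3 ≈ -11.667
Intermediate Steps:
D(W, w) = -W/9
B(E) = -⅓ + E² (B(E) = -(6 - 1*3)/9 + E² = -(6 - 3)/9 + E² = -⅑*3 + E² = -⅓ + E²)
B(-2)*J(5) - 30 = (-⅓ + (-2)²)*5 - 30 = (-⅓ + 4)*5 - 30 = (11/3)*5 - 30 = 55/3 - 30 = -35/3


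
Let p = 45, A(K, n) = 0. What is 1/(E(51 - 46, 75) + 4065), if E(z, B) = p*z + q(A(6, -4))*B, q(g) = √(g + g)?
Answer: 1/4290 ≈ 0.00023310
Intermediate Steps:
q(g) = √2*√g (q(g) = √(2*g) = √2*√g)
E(z, B) = 45*z (E(z, B) = 45*z + (√2*√0)*B = 45*z + (√2*0)*B = 45*z + 0*B = 45*z + 0 = 45*z)
1/(E(51 - 46, 75) + 4065) = 1/(45*(51 - 46) + 4065) = 1/(45*5 + 4065) = 1/(225 + 4065) = 1/4290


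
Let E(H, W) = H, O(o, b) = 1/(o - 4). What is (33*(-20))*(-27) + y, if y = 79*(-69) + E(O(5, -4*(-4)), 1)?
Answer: 12370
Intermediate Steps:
O(o, b) = 1/(-4 + o)
y = -5450 (y = 79*(-69) + 1/(-4 + 5) = -5451 + 1/1 = -5451 + 1 = -5450)
(33*(-20))*(-27) + y = (33*(-20))*(-27) - 5450 = -660*(-27) - 5450 = 17820 - 5450 = 12370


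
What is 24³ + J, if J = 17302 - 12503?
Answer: 18623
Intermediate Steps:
J = 4799
24³ + J = 24³ + 4799 = 13824 + 4799 = 18623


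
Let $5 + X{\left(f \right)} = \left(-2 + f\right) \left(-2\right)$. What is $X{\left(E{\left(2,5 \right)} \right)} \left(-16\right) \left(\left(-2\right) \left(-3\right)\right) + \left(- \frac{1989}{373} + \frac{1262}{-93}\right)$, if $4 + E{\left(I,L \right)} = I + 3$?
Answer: $\frac{9334729}{34689} \approx 269.1$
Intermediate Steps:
$E{\left(I,L \right)} = -1 + I$ ($E{\left(I,L \right)} = -4 + \left(I + 3\right) = -4 + \left(3 + I\right) = -1 + I$)
$X{\left(f \right)} = -1 - 2 f$ ($X{\left(f \right)} = -5 + \left(-2 + f\right) \left(-2\right) = -5 - \left(-4 + 2 f\right) = -1 - 2 f$)
$X{\left(E{\left(2,5 \right)} \right)} \left(-16\right) \left(\left(-2\right) \left(-3\right)\right) + \left(- \frac{1989}{373} + \frac{1262}{-93}\right) = \left(-1 - 2 \left(-1 + 2\right)\right) \left(-16\right) \left(\left(-2\right) \left(-3\right)\right) + \left(- \frac{1989}{373} + \frac{1262}{-93}\right) = \left(-1 - 2\right) \left(-16\right) 6 + \left(\left(-1989\right) \frac{1}{373} + 1262 \left(- \frac{1}{93}\right)\right) = \left(-1 - 2\right) \left(-16\right) 6 - \frac{655703}{34689} = \left(-3\right) \left(-16\right) 6 - \frac{655703}{34689} = 48 \cdot 6 - \frac{655703}{34689} = 288 - \frac{655703}{34689} = \frac{9334729}{34689}$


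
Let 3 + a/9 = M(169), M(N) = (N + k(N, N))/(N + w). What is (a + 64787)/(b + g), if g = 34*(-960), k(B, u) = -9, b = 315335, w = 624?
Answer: 10271224/44835427 ≈ 0.22909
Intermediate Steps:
M(N) = (-9 + N)/(624 + N) (M(N) = (N - 9)/(N + 624) = (-9 + N)/(624 + N))
g = -32640
a = -19971/793 (a = -27 + 9*((-9 + 169)/(624 + 169)) = -27 + 9*(160/793) = -27 + 1440/793 = -19971/793 ≈ -25.184)
(a + 64787)/(b + g) = (-19971/793 + 64787)/(315335 - 32640) = (51356120/793)/282695 = (51356120/793)*(1/282695) = 10271224/44835427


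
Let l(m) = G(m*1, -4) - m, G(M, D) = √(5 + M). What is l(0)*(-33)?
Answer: -33*√5 ≈ -73.790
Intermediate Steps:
l(m) = √(5 + m) - m (l(m) = √(5 + m*1) - m = √(5 + m) - m)
l(0)*(-33) = (√(5 + 0) - 1*0)*(-33) = (√5 + 0)*(-33) = √5*(-33) = -33*√5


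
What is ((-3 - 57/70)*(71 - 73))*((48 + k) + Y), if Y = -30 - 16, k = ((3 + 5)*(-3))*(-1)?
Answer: 6942/35 ≈ 198.34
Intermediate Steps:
k = 24 (k = (8*(-3))*(-1) = -24*(-1) = 24)
Y = -46
((-3 - 57/70)*(71 - 73))*((48 + k) + Y) = ((-3 - 57/70)*(71 - 73))*((48 + 24) - 46) = ((-3 - 57*1/70)*(-2))*(72 - 46) = ((-3 - 57/70)*(-2))*26 = -267/70*(-2)*26 = (267/35)*26 = 6942/35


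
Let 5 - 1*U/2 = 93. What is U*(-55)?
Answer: 9680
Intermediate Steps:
U = -176 (U = 10 - 2*93 = 10 - 186 = -176)
U*(-55) = -176*(-55) = 9680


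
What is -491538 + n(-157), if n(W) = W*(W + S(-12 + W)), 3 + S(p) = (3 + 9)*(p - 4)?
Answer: -140486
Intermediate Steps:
S(p) = -51 + 12*p (S(p) = -3 + (3 + 9)*(p - 4) = -3 + 12*(-4 + p) = -3 + (-48 + 12*p) = -51 + 12*p)
n(W) = W*(-195 + 13*W) (n(W) = W*(W + (-51 + 12*(-12 + W))) = W*(W + (-51 + (-144 + 12*W))) = W*(W + (-195 + 12*W)) = W*(-195 + 13*W))
-491538 + n(-157) = -491538 + 13*(-157)*(-15 - 157) = -491538 + 13*(-157)*(-172) = -491538 + 351052 = -140486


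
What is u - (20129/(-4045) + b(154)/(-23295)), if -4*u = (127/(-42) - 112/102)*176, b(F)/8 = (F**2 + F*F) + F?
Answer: 151512026989/747544315 ≈ 202.68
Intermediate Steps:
b(F) = 8*F + 16*F**2 (b(F) = 8*((F**2 + F*F) + F) = 8*((F**2 + F**2) + F) = 8*(2*F**2 + F) = 8*(F + 2*F**2) = 8*F + 16*F**2)
u = 21582/119 (u = -(127/(-42) - 112/102)*176/4 = -(127*(-1/42) - 112*1/102)*176/4 = -(-127/42 - 56/51)*176/4 = -(-981)*176/952 = -1/4*(-86328/119) = 21582/119 ≈ 181.36)
u - (20129/(-4045) + b(154)/(-23295)) = 21582/119 - (20129/(-4045) + (8*154*(1 + 2*154))/(-23295)) = 21582/119 - (20129*(-1/4045) + (8*154*(1 + 308))*(-1/23295)) = 21582/119 - (-20129/4045 + (8*154*309)*(-1/23295)) = 21582/119 - (-20129/4045 + 380688*(-1/23295)) = 21582/119 - (-20129/4045 - 126896/7765) = 21582/119 - 1*(-133919201/6281885) = 21582/119 + 133919201/6281885 = 151512026989/747544315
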